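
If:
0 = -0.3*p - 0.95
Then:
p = -3.17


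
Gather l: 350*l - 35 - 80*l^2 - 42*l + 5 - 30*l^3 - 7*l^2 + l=-30*l^3 - 87*l^2 + 309*l - 30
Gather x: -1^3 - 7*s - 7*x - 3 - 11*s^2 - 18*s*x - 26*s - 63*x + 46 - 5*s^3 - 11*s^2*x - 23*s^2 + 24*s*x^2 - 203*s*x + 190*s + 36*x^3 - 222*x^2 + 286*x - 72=-5*s^3 - 34*s^2 + 157*s + 36*x^3 + x^2*(24*s - 222) + x*(-11*s^2 - 221*s + 216) - 30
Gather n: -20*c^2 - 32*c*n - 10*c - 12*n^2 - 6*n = -20*c^2 - 10*c - 12*n^2 + n*(-32*c - 6)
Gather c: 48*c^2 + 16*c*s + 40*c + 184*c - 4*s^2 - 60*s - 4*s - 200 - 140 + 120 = 48*c^2 + c*(16*s + 224) - 4*s^2 - 64*s - 220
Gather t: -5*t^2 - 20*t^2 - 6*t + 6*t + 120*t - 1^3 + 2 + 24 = -25*t^2 + 120*t + 25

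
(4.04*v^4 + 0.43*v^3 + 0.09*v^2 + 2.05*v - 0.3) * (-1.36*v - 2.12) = -5.4944*v^5 - 9.1496*v^4 - 1.034*v^3 - 2.9788*v^2 - 3.938*v + 0.636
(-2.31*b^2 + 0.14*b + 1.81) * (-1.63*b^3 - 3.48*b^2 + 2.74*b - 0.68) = 3.7653*b^5 + 7.8106*b^4 - 9.7669*b^3 - 4.3444*b^2 + 4.8642*b - 1.2308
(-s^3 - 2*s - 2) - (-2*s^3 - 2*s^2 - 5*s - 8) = s^3 + 2*s^2 + 3*s + 6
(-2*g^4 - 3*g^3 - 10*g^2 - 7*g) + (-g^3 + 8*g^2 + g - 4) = -2*g^4 - 4*g^3 - 2*g^2 - 6*g - 4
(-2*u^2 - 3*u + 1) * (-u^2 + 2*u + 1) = 2*u^4 - u^3 - 9*u^2 - u + 1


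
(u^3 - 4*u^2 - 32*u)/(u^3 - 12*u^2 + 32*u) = (u + 4)/(u - 4)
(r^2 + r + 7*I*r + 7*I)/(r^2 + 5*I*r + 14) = (r + 1)/(r - 2*I)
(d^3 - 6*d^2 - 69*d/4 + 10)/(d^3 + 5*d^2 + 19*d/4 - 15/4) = (d - 8)/(d + 3)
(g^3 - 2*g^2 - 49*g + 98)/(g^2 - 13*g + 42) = (g^2 + 5*g - 14)/(g - 6)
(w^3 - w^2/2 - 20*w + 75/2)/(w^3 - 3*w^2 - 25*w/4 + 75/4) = 2*(w + 5)/(2*w + 5)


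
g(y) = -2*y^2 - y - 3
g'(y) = -4*y - 1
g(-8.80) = -149.08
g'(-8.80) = 34.20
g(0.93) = -5.66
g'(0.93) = -4.72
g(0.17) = -3.23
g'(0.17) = -1.68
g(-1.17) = -4.57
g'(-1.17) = 3.68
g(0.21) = -3.30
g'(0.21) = -1.84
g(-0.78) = -3.44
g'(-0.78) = 2.12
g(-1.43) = -5.66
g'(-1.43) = 4.72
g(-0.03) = -2.97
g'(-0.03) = -0.88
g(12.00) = -303.00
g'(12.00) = -49.00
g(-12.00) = -279.00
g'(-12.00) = 47.00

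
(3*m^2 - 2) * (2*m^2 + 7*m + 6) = 6*m^4 + 21*m^3 + 14*m^2 - 14*m - 12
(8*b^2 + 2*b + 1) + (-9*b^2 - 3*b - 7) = -b^2 - b - 6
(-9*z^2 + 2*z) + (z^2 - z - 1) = -8*z^2 + z - 1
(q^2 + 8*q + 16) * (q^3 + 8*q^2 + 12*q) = q^5 + 16*q^4 + 92*q^3 + 224*q^2 + 192*q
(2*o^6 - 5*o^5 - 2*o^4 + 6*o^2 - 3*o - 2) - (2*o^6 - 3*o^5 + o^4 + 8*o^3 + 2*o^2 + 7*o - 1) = -2*o^5 - 3*o^4 - 8*o^3 + 4*o^2 - 10*o - 1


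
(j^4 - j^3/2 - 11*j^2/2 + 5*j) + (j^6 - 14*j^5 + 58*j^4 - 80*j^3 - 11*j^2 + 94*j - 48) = j^6 - 14*j^5 + 59*j^4 - 161*j^3/2 - 33*j^2/2 + 99*j - 48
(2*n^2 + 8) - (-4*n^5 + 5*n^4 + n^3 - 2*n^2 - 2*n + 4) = 4*n^5 - 5*n^4 - n^3 + 4*n^2 + 2*n + 4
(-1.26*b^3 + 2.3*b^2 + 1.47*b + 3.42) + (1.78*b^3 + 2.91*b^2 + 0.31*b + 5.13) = 0.52*b^3 + 5.21*b^2 + 1.78*b + 8.55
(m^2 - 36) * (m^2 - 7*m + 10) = m^4 - 7*m^3 - 26*m^2 + 252*m - 360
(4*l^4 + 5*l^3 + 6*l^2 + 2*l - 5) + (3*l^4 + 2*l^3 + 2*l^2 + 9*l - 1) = 7*l^4 + 7*l^3 + 8*l^2 + 11*l - 6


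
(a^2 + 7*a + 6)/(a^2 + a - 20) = (a^2 + 7*a + 6)/(a^2 + a - 20)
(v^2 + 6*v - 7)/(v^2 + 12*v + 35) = (v - 1)/(v + 5)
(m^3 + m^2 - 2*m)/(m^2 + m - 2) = m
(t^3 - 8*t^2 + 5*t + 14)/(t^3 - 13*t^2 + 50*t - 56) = (t + 1)/(t - 4)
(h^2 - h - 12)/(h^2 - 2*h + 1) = (h^2 - h - 12)/(h^2 - 2*h + 1)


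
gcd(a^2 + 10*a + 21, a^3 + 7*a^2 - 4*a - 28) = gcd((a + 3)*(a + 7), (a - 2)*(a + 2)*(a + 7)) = a + 7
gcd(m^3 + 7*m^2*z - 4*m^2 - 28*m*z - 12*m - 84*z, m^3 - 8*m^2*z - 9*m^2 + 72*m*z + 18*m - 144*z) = m - 6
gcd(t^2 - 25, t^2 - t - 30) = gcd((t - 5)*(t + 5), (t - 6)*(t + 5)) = t + 5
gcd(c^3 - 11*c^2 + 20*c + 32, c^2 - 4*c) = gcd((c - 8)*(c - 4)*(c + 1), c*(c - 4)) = c - 4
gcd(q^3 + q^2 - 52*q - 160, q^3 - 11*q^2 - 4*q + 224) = q^2 - 4*q - 32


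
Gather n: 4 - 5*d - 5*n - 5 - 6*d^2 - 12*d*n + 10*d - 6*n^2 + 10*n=-6*d^2 + 5*d - 6*n^2 + n*(5 - 12*d) - 1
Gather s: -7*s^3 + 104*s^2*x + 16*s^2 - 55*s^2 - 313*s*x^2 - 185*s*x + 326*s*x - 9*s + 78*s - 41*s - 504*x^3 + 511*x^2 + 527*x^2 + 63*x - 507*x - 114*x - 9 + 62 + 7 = -7*s^3 + s^2*(104*x - 39) + s*(-313*x^2 + 141*x + 28) - 504*x^3 + 1038*x^2 - 558*x + 60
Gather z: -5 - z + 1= -z - 4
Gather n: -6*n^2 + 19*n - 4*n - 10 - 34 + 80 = -6*n^2 + 15*n + 36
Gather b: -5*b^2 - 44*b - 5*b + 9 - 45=-5*b^2 - 49*b - 36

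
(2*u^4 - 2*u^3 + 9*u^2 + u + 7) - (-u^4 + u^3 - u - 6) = 3*u^4 - 3*u^3 + 9*u^2 + 2*u + 13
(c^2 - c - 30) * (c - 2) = c^3 - 3*c^2 - 28*c + 60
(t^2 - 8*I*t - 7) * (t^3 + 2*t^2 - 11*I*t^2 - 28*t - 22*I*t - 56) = t^5 + 2*t^4 - 19*I*t^4 - 123*t^3 - 38*I*t^3 - 246*t^2 + 301*I*t^2 + 196*t + 602*I*t + 392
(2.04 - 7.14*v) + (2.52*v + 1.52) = 3.56 - 4.62*v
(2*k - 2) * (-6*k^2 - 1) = -12*k^3 + 12*k^2 - 2*k + 2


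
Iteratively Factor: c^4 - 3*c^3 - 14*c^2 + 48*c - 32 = (c - 1)*(c^3 - 2*c^2 - 16*c + 32) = (c - 2)*(c - 1)*(c^2 - 16) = (c - 2)*(c - 1)*(c + 4)*(c - 4)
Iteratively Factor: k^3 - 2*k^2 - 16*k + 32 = (k - 4)*(k^2 + 2*k - 8) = (k - 4)*(k - 2)*(k + 4)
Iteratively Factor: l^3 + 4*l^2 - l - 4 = (l + 4)*(l^2 - 1) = (l - 1)*(l + 4)*(l + 1)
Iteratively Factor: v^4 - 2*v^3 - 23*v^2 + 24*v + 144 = (v - 4)*(v^3 + 2*v^2 - 15*v - 36) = (v - 4)*(v + 3)*(v^2 - v - 12) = (v - 4)*(v + 3)^2*(v - 4)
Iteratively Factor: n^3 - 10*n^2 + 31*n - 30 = (n - 3)*(n^2 - 7*n + 10) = (n - 5)*(n - 3)*(n - 2)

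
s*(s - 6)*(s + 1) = s^3 - 5*s^2 - 6*s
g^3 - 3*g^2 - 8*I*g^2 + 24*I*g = g*(g - 3)*(g - 8*I)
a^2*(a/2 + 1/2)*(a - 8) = a^4/2 - 7*a^3/2 - 4*a^2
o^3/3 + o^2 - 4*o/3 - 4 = (o/3 + 1)*(o - 2)*(o + 2)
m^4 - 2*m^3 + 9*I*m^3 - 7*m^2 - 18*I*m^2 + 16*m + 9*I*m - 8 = (m - 1)^2*(m + I)*(m + 8*I)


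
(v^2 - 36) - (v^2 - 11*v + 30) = 11*v - 66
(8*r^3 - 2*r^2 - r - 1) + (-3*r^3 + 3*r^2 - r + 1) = 5*r^3 + r^2 - 2*r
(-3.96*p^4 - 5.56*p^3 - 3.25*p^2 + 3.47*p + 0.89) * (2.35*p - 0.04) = -9.306*p^5 - 12.9076*p^4 - 7.4151*p^3 + 8.2845*p^2 + 1.9527*p - 0.0356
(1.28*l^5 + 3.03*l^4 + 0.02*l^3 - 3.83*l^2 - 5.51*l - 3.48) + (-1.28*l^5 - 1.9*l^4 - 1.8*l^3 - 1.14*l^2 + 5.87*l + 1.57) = 1.13*l^4 - 1.78*l^3 - 4.97*l^2 + 0.36*l - 1.91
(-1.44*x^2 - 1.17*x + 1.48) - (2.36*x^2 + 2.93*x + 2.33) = -3.8*x^2 - 4.1*x - 0.85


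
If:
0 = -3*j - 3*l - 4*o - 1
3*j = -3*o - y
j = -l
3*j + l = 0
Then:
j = 0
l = 0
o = -1/4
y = 3/4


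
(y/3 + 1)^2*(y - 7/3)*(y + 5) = y^4/9 + 26*y^3/27 + 40*y^2/27 - 46*y/9 - 35/3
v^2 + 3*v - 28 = (v - 4)*(v + 7)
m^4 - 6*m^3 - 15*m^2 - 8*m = m*(m - 8)*(m + 1)^2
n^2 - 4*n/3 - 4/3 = (n - 2)*(n + 2/3)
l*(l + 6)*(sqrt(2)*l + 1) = sqrt(2)*l^3 + l^2 + 6*sqrt(2)*l^2 + 6*l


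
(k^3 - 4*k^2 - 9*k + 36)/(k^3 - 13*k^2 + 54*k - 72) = (k + 3)/(k - 6)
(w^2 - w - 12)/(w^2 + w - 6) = (w - 4)/(w - 2)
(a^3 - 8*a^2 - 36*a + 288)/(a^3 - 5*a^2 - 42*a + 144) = (a - 6)/(a - 3)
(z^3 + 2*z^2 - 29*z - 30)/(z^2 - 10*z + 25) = (z^2 + 7*z + 6)/(z - 5)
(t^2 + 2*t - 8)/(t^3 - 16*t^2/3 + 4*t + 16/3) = 3*(t + 4)/(3*t^2 - 10*t - 8)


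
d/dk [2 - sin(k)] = -cos(k)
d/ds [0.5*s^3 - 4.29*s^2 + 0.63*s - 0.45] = 1.5*s^2 - 8.58*s + 0.63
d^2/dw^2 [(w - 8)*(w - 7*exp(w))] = -7*w*exp(w) + 42*exp(w) + 2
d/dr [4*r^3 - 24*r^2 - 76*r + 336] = 12*r^2 - 48*r - 76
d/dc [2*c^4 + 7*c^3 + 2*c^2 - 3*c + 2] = 8*c^3 + 21*c^2 + 4*c - 3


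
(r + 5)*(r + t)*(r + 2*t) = r^3 + 3*r^2*t + 5*r^2 + 2*r*t^2 + 15*r*t + 10*t^2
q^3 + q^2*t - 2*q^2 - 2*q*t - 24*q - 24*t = (q - 6)*(q + 4)*(q + t)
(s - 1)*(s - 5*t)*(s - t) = s^3 - 6*s^2*t - s^2 + 5*s*t^2 + 6*s*t - 5*t^2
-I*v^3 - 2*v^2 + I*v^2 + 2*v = v*(v - 2*I)*(-I*v + I)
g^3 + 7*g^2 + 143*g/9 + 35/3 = (g + 5/3)*(g + 7/3)*(g + 3)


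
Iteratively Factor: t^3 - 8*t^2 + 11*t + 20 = (t + 1)*(t^2 - 9*t + 20) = (t - 4)*(t + 1)*(t - 5)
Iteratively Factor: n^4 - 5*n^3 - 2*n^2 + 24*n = (n)*(n^3 - 5*n^2 - 2*n + 24) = n*(n - 3)*(n^2 - 2*n - 8) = n*(n - 4)*(n - 3)*(n + 2)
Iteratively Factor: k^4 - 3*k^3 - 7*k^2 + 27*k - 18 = (k + 3)*(k^3 - 6*k^2 + 11*k - 6) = (k - 1)*(k + 3)*(k^2 - 5*k + 6) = (k - 2)*(k - 1)*(k + 3)*(k - 3)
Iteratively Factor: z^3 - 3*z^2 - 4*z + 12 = (z - 2)*(z^2 - z - 6) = (z - 2)*(z + 2)*(z - 3)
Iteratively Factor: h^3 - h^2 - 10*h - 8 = (h + 2)*(h^2 - 3*h - 4) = (h + 1)*(h + 2)*(h - 4)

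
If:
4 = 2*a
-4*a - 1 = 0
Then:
No Solution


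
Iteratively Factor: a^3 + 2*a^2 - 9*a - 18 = (a + 2)*(a^2 - 9) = (a - 3)*(a + 2)*(a + 3)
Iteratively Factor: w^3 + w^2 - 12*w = (w)*(w^2 + w - 12) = w*(w - 3)*(w + 4)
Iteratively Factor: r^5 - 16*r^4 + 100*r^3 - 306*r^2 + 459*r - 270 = (r - 5)*(r^4 - 11*r^3 + 45*r^2 - 81*r + 54) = (r - 5)*(r - 2)*(r^3 - 9*r^2 + 27*r - 27) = (r - 5)*(r - 3)*(r - 2)*(r^2 - 6*r + 9) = (r - 5)*(r - 3)^2*(r - 2)*(r - 3)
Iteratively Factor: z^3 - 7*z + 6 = (z - 1)*(z^2 + z - 6) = (z - 2)*(z - 1)*(z + 3)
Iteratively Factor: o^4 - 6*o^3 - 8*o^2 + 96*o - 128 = (o - 4)*(o^3 - 2*o^2 - 16*o + 32) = (o - 4)*(o + 4)*(o^2 - 6*o + 8) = (o - 4)*(o - 2)*(o + 4)*(o - 4)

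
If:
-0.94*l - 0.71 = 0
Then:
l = -0.76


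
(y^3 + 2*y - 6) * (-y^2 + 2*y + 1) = -y^5 + 2*y^4 - y^3 + 10*y^2 - 10*y - 6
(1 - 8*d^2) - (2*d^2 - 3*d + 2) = -10*d^2 + 3*d - 1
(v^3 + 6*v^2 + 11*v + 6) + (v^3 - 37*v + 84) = 2*v^3 + 6*v^2 - 26*v + 90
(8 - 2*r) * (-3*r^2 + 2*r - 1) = 6*r^3 - 28*r^2 + 18*r - 8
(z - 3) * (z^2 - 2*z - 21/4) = z^3 - 5*z^2 + 3*z/4 + 63/4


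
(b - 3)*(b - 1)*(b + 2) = b^3 - 2*b^2 - 5*b + 6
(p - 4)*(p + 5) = p^2 + p - 20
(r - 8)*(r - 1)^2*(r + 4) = r^4 - 6*r^3 - 23*r^2 + 60*r - 32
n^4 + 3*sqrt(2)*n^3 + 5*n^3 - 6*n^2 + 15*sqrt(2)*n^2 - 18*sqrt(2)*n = n*(n - 1)*(n + 6)*(n + 3*sqrt(2))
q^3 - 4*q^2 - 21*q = q*(q - 7)*(q + 3)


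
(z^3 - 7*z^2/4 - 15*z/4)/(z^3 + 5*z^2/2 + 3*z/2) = (4*z^2 - 7*z - 15)/(2*(2*z^2 + 5*z + 3))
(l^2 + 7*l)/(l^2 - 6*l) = (l + 7)/(l - 6)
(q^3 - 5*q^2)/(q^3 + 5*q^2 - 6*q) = q*(q - 5)/(q^2 + 5*q - 6)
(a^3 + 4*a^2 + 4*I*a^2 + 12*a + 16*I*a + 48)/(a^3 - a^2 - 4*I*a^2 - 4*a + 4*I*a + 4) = (a^2 + a*(4 + 6*I) + 24*I)/(a^2 + a*(-1 - 2*I) + 2*I)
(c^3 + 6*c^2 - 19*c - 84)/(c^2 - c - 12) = c + 7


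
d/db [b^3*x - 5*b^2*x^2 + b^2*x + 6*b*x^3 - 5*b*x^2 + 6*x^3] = x*(3*b^2 - 10*b*x + 2*b + 6*x^2 - 5*x)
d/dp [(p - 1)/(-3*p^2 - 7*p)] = (3*p^2 - 6*p - 7)/(p^2*(9*p^2 + 42*p + 49))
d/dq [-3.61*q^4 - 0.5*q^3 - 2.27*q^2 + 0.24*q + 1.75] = -14.44*q^3 - 1.5*q^2 - 4.54*q + 0.24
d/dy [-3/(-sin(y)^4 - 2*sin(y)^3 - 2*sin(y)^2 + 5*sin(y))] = 3*(-7*sin(y) + sin(3*y) + 3*cos(2*y) + 2)*cos(y)/((sin(y)^3 + 2*sin(y)^2 + 2*sin(y) - 5)^2*sin(y)^2)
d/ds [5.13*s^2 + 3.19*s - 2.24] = 10.26*s + 3.19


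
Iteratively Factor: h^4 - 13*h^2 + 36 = (h - 2)*(h^3 + 2*h^2 - 9*h - 18) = (h - 2)*(h + 3)*(h^2 - h - 6) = (h - 3)*(h - 2)*(h + 3)*(h + 2)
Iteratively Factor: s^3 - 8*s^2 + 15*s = (s - 3)*(s^2 - 5*s) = (s - 5)*(s - 3)*(s)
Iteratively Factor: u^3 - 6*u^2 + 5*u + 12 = (u - 3)*(u^2 - 3*u - 4) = (u - 3)*(u + 1)*(u - 4)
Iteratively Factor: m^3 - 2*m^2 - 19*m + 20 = (m + 4)*(m^2 - 6*m + 5) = (m - 1)*(m + 4)*(m - 5)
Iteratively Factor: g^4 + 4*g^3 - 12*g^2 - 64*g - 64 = (g + 2)*(g^3 + 2*g^2 - 16*g - 32) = (g + 2)*(g + 4)*(g^2 - 2*g - 8) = (g - 4)*(g + 2)*(g + 4)*(g + 2)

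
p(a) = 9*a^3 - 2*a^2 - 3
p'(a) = 27*a^2 - 4*a = a*(27*a - 4)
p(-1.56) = -42.03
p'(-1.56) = 71.95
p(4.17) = 614.83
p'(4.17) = 452.82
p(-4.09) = -652.22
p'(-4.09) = 468.02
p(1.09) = 6.28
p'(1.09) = 27.72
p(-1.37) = -29.90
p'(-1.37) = 56.16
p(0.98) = 3.55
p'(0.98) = 22.01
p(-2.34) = -129.27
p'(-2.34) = 157.20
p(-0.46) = -4.30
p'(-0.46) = 7.55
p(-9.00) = -6726.00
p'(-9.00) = 2223.00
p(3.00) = 222.00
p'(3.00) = 231.00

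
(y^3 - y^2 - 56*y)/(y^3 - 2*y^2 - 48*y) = (y + 7)/(y + 6)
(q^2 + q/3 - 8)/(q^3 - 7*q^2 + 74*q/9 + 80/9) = 3*(q + 3)/(3*q^2 - 13*q - 10)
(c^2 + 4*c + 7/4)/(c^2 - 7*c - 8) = (c^2 + 4*c + 7/4)/(c^2 - 7*c - 8)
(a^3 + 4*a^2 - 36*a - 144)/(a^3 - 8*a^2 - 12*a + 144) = (a + 6)/(a - 6)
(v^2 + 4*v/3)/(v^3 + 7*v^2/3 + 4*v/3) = 1/(v + 1)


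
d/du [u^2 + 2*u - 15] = 2*u + 2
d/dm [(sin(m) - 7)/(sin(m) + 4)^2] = (18 - sin(m))*cos(m)/(sin(m) + 4)^3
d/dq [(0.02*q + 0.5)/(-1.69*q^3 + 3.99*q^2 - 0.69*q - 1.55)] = (0.0676*q^3 + 2.4552*q^2 - 3.99*q + 0.314)/(2.8561*q^6 - 13.4862*q^5 + 18.2523*q^4 - 0.2672*q^3 - 11.8929*q^2 + 2.139*q + 2.4025)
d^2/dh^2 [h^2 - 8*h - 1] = 2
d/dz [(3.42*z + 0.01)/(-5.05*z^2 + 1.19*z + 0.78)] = (17.271*z^2 + 0.101*z + 2.6557)/(25.5025*z^4 - 12.019*z^3 - 6.4619*z^2 + 1.8564*z + 0.6084)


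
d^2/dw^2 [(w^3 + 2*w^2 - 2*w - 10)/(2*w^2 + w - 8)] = 2*(5*w^3 - 48*w^2 + 36*w - 58)/(8*w^6 + 12*w^5 - 90*w^4 - 95*w^3 + 360*w^2 + 192*w - 512)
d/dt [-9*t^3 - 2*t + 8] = -27*t^2 - 2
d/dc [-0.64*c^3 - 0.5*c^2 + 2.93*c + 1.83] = -1.92*c^2 - 1.0*c + 2.93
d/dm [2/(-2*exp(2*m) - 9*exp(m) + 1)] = (8*exp(m) + 18)*exp(m)/(2*exp(2*m) + 9*exp(m) - 1)^2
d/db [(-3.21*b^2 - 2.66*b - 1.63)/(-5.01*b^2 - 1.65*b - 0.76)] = (-8.0301*b^2 - 11.4534*b - 0.667899999999999)/(25.1001*b^4 + 16.533*b^3 + 10.3377*b^2 + 2.508*b + 0.5776)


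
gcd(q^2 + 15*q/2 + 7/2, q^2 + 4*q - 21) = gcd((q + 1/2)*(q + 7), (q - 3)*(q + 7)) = q + 7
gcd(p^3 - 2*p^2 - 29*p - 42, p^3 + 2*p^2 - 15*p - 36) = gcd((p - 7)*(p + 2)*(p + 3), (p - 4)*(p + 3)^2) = p + 3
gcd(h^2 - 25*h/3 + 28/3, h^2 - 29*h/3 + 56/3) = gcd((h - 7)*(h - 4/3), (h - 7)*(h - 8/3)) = h - 7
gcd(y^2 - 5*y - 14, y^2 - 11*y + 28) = y - 7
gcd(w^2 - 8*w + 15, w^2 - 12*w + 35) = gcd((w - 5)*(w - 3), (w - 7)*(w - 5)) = w - 5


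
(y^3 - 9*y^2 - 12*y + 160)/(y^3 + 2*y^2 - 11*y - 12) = (y^2 - 13*y + 40)/(y^2 - 2*y - 3)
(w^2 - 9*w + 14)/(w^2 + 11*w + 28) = (w^2 - 9*w + 14)/(w^2 + 11*w + 28)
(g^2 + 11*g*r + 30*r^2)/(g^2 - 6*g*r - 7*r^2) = (-g^2 - 11*g*r - 30*r^2)/(-g^2 + 6*g*r + 7*r^2)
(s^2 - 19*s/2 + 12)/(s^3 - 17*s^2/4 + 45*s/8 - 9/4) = 4*(s - 8)/(4*s^2 - 11*s + 6)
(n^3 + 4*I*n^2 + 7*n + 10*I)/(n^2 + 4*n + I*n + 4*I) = (n^2 + 3*I*n + 10)/(n + 4)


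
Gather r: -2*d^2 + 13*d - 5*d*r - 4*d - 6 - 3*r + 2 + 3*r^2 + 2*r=-2*d^2 + 9*d + 3*r^2 + r*(-5*d - 1) - 4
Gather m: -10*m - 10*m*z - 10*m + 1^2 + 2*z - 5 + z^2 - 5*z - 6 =m*(-10*z - 20) + z^2 - 3*z - 10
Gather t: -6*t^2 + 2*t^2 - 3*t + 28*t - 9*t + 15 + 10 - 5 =-4*t^2 + 16*t + 20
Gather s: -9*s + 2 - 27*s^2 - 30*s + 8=-27*s^2 - 39*s + 10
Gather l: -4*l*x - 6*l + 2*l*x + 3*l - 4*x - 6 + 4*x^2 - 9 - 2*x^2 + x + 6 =l*(-2*x - 3) + 2*x^2 - 3*x - 9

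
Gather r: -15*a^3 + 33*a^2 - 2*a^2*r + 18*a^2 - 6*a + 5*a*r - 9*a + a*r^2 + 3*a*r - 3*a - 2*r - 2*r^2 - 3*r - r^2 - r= -15*a^3 + 51*a^2 - 18*a + r^2*(a - 3) + r*(-2*a^2 + 8*a - 6)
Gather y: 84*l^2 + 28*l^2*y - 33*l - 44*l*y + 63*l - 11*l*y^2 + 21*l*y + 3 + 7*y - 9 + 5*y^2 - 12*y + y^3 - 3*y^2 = 84*l^2 + 30*l + y^3 + y^2*(2 - 11*l) + y*(28*l^2 - 23*l - 5) - 6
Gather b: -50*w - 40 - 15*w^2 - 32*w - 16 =-15*w^2 - 82*w - 56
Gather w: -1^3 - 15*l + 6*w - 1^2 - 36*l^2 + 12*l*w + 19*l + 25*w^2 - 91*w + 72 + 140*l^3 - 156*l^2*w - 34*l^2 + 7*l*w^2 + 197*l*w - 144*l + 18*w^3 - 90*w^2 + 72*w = 140*l^3 - 70*l^2 - 140*l + 18*w^3 + w^2*(7*l - 65) + w*(-156*l^2 + 209*l - 13) + 70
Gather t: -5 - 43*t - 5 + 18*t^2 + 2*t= 18*t^2 - 41*t - 10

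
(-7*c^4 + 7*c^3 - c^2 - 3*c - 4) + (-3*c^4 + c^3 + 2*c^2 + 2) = -10*c^4 + 8*c^3 + c^2 - 3*c - 2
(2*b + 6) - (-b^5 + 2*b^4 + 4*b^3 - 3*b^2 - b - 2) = b^5 - 2*b^4 - 4*b^3 + 3*b^2 + 3*b + 8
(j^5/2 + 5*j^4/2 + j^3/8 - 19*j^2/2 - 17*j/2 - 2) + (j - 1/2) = j^5/2 + 5*j^4/2 + j^3/8 - 19*j^2/2 - 15*j/2 - 5/2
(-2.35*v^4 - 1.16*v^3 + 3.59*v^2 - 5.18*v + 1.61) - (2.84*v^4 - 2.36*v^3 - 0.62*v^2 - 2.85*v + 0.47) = -5.19*v^4 + 1.2*v^3 + 4.21*v^2 - 2.33*v + 1.14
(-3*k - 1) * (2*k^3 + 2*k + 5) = -6*k^4 - 2*k^3 - 6*k^2 - 17*k - 5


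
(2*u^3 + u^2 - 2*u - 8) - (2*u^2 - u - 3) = 2*u^3 - u^2 - u - 5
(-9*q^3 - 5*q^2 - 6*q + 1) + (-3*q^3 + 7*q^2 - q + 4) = -12*q^3 + 2*q^2 - 7*q + 5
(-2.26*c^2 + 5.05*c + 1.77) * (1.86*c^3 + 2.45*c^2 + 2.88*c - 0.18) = -4.2036*c^5 + 3.856*c^4 + 9.1559*c^3 + 19.2873*c^2 + 4.1886*c - 0.3186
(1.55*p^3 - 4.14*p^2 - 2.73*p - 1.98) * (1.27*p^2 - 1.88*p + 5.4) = 1.9685*p^5 - 8.1718*p^4 + 12.6861*p^3 - 19.7382*p^2 - 11.0196*p - 10.692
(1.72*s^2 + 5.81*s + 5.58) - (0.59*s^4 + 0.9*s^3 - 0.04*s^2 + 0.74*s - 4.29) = -0.59*s^4 - 0.9*s^3 + 1.76*s^2 + 5.07*s + 9.87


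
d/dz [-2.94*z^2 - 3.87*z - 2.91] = -5.88*z - 3.87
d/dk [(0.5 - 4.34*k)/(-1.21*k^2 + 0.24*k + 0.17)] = (-5.2514*k^2 + 1.21*k - 0.8578)/(1.4641*k^4 - 0.5808*k^3 - 0.3538*k^2 + 0.0816*k + 0.0289)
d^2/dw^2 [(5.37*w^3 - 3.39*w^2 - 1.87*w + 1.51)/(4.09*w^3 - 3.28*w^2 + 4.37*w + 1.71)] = (30.66273*w^6 - 763.567008*w^5 + 366.487722*w^4 + 202.586398*w^3 + 543.03372*w^2 - 161.943384*w + 82.733714)/(68.417929*w^9 - 164.604504*w^8 + 351.310959*w^7 - 301.218943*w^6 + 237.721635*w^5 + 50.657154*w^4 - 27.730576*w^3 + 69.193953*w^2 + 38.334951*w + 5.000211)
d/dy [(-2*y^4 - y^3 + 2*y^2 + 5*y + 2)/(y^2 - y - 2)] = (-4*y^5 + 5*y^4 + 18*y^3 - y^2 - 12*y - 8)/(y^4 - 2*y^3 - 3*y^2 + 4*y + 4)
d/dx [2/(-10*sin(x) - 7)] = 20*cos(x)/(10*sin(x) + 7)^2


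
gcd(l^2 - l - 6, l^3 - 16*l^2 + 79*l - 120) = l - 3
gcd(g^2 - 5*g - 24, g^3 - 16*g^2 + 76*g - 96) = g - 8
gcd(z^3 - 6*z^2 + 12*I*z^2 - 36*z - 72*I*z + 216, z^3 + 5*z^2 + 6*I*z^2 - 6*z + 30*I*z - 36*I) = z + 6*I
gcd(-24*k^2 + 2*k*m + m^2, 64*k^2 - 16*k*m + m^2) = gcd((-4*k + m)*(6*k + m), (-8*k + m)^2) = 1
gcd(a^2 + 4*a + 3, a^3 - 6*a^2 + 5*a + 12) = a + 1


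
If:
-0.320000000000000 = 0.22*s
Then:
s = -1.45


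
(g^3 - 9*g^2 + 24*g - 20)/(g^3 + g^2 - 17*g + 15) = (g^3 - 9*g^2 + 24*g - 20)/(g^3 + g^2 - 17*g + 15)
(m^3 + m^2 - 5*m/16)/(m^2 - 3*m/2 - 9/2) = m*(-16*m^2 - 16*m + 5)/(8*(-2*m^2 + 3*m + 9))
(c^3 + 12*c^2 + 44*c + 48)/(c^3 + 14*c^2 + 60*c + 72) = (c + 4)/(c + 6)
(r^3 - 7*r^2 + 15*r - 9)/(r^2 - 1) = (r^2 - 6*r + 9)/(r + 1)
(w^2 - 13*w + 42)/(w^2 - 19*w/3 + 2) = 3*(w - 7)/(3*w - 1)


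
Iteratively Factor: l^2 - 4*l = (l - 4)*(l)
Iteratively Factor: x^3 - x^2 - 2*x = (x - 2)*(x^2 + x) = x*(x - 2)*(x + 1)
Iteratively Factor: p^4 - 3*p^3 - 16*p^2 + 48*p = (p + 4)*(p^3 - 7*p^2 + 12*p) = (p - 4)*(p + 4)*(p^2 - 3*p) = p*(p - 4)*(p + 4)*(p - 3)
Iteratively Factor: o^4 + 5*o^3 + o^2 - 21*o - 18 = (o - 2)*(o^3 + 7*o^2 + 15*o + 9) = (o - 2)*(o + 1)*(o^2 + 6*o + 9) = (o - 2)*(o + 1)*(o + 3)*(o + 3)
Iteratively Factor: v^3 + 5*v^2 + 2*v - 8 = (v - 1)*(v^2 + 6*v + 8) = (v - 1)*(v + 2)*(v + 4)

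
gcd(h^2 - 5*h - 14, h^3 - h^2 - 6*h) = h + 2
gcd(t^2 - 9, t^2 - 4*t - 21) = t + 3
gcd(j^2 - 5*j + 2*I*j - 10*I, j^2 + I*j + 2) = j + 2*I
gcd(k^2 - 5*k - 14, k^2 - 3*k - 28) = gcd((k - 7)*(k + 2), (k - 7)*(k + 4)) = k - 7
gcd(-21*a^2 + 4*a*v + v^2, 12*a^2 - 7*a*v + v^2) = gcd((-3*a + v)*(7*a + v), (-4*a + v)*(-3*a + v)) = -3*a + v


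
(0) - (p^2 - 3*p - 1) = -p^2 + 3*p + 1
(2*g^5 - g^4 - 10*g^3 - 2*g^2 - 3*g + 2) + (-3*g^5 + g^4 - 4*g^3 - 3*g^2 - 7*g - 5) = -g^5 - 14*g^3 - 5*g^2 - 10*g - 3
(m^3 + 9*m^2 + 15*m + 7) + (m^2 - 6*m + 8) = m^3 + 10*m^2 + 9*m + 15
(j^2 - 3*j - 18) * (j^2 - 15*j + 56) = j^4 - 18*j^3 + 83*j^2 + 102*j - 1008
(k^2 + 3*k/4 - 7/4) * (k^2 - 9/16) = k^4 + 3*k^3/4 - 37*k^2/16 - 27*k/64 + 63/64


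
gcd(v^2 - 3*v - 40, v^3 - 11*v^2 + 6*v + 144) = v - 8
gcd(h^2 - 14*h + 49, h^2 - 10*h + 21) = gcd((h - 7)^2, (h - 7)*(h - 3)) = h - 7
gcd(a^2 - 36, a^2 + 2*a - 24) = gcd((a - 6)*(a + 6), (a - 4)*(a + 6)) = a + 6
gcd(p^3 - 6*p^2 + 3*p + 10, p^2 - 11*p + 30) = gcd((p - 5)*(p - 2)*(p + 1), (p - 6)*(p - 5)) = p - 5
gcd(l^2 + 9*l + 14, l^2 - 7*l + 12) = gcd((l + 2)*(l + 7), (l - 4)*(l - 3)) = 1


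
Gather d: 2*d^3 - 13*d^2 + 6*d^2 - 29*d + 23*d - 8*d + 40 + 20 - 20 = 2*d^3 - 7*d^2 - 14*d + 40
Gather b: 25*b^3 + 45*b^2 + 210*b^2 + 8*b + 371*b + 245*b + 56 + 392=25*b^3 + 255*b^2 + 624*b + 448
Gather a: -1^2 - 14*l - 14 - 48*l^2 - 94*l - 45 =-48*l^2 - 108*l - 60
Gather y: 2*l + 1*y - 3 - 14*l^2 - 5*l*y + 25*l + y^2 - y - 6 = -14*l^2 - 5*l*y + 27*l + y^2 - 9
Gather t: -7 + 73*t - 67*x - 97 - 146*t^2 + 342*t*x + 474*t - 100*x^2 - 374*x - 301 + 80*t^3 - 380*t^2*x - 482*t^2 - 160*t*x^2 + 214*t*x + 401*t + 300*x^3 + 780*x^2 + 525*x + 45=80*t^3 + t^2*(-380*x - 628) + t*(-160*x^2 + 556*x + 948) + 300*x^3 + 680*x^2 + 84*x - 360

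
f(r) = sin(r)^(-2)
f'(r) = -2*cos(r)/sin(r)^3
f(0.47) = 4.88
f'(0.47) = -19.20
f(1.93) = 1.14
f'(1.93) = 0.86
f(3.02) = 67.97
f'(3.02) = 1112.50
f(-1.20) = 1.15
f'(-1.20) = 0.90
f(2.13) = 1.39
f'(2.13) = 1.74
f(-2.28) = 1.74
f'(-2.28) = -2.98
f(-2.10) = 1.34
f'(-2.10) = -1.57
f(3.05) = 119.53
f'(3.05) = 2602.83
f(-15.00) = 2.36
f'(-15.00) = -5.53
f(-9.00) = 5.89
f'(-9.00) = -26.03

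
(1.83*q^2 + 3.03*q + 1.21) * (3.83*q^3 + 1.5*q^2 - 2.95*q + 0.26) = 7.0089*q^5 + 14.3499*q^4 + 3.7808*q^3 - 6.6477*q^2 - 2.7817*q + 0.3146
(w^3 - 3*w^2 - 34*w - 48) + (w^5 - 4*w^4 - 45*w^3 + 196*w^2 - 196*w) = w^5 - 4*w^4 - 44*w^3 + 193*w^2 - 230*w - 48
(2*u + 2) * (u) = 2*u^2 + 2*u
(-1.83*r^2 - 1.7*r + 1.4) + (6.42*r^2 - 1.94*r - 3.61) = 4.59*r^2 - 3.64*r - 2.21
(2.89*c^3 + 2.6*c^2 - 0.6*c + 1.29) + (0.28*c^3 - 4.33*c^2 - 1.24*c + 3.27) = 3.17*c^3 - 1.73*c^2 - 1.84*c + 4.56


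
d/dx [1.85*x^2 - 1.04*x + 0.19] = 3.7*x - 1.04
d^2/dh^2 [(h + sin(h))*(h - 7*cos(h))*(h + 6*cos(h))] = sqrt(2)*h^2*cos(h + pi/4) + 2*h*sin(2*h) + 4*sqrt(2)*h*sin(h + pi/4) + 84*h*cos(2*h) + 6*h + 25*sin(h)/2 + 84*sin(2*h) + 189*sin(3*h)/2 - 2*cos(h) - 2*cos(2*h)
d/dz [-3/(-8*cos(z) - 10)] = 6*sin(z)/(4*cos(z) + 5)^2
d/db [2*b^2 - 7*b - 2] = 4*b - 7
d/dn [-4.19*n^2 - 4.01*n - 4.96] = -8.38*n - 4.01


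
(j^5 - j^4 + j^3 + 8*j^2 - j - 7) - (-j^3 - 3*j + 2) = j^5 - j^4 + 2*j^3 + 8*j^2 + 2*j - 9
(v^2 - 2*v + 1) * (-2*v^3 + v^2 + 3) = -2*v^5 + 5*v^4 - 4*v^3 + 4*v^2 - 6*v + 3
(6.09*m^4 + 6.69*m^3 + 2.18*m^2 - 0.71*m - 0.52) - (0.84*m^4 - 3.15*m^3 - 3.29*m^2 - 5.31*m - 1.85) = 5.25*m^4 + 9.84*m^3 + 5.47*m^2 + 4.6*m + 1.33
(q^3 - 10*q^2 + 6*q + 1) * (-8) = -8*q^3 + 80*q^2 - 48*q - 8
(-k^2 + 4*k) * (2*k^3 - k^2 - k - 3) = -2*k^5 + 9*k^4 - 3*k^3 - k^2 - 12*k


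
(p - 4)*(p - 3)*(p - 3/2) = p^3 - 17*p^2/2 + 45*p/2 - 18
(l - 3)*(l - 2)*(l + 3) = l^3 - 2*l^2 - 9*l + 18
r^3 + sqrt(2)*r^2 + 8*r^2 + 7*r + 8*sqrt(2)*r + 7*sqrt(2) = (r + 1)*(r + 7)*(r + sqrt(2))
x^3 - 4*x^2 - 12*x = x*(x - 6)*(x + 2)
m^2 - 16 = (m - 4)*(m + 4)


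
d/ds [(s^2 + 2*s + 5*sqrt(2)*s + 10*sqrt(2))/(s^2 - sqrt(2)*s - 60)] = 2*(-3*sqrt(2)*s^2 - s^2 - 60*s - 10*sqrt(2)*s - 150*sqrt(2) - 50)/(s^4 - 2*sqrt(2)*s^3 - 118*s^2 + 120*sqrt(2)*s + 3600)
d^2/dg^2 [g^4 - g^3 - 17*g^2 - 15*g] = 12*g^2 - 6*g - 34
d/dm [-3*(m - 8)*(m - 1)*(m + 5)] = -9*m^2 + 24*m + 111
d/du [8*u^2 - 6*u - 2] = 16*u - 6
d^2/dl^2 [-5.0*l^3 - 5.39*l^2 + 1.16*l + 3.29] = -30.0*l - 10.78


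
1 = 1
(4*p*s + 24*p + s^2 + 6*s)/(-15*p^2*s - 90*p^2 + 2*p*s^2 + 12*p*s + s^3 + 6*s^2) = (-4*p - s)/(15*p^2 - 2*p*s - s^2)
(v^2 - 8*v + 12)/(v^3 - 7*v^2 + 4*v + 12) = 1/(v + 1)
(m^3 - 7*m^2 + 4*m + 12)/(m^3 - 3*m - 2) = (m - 6)/(m + 1)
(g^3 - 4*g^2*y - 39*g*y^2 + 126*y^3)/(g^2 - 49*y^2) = (g^2 + 3*g*y - 18*y^2)/(g + 7*y)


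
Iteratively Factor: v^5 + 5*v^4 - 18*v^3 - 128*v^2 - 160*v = (v - 5)*(v^4 + 10*v^3 + 32*v^2 + 32*v) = (v - 5)*(v + 2)*(v^3 + 8*v^2 + 16*v) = v*(v - 5)*(v + 2)*(v^2 + 8*v + 16) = v*(v - 5)*(v + 2)*(v + 4)*(v + 4)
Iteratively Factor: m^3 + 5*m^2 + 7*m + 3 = (m + 3)*(m^2 + 2*m + 1) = (m + 1)*(m + 3)*(m + 1)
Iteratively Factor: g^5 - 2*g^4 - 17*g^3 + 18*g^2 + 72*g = (g)*(g^4 - 2*g^3 - 17*g^2 + 18*g + 72) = g*(g - 4)*(g^3 + 2*g^2 - 9*g - 18) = g*(g - 4)*(g - 3)*(g^2 + 5*g + 6) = g*(g - 4)*(g - 3)*(g + 3)*(g + 2)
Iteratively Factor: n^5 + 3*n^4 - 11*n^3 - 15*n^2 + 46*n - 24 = (n - 1)*(n^4 + 4*n^3 - 7*n^2 - 22*n + 24) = (n - 1)^2*(n^3 + 5*n^2 - 2*n - 24) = (n - 1)^2*(n + 3)*(n^2 + 2*n - 8) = (n - 1)^2*(n + 3)*(n + 4)*(n - 2)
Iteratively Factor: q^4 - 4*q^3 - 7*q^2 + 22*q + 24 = (q - 3)*(q^3 - q^2 - 10*q - 8) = (q - 3)*(q + 2)*(q^2 - 3*q - 4) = (q - 4)*(q - 3)*(q + 2)*(q + 1)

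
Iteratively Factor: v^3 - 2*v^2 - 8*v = (v + 2)*(v^2 - 4*v) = v*(v + 2)*(v - 4)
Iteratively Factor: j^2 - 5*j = (j - 5)*(j)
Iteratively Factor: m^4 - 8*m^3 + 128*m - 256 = (m - 4)*(m^3 - 4*m^2 - 16*m + 64) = (m - 4)^2*(m^2 - 16) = (m - 4)^3*(m + 4)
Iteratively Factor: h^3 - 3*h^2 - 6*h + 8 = (h + 2)*(h^2 - 5*h + 4) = (h - 1)*(h + 2)*(h - 4)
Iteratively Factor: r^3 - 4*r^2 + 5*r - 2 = (r - 1)*(r^2 - 3*r + 2) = (r - 2)*(r - 1)*(r - 1)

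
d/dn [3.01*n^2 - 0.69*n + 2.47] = 6.02*n - 0.69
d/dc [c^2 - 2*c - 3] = 2*c - 2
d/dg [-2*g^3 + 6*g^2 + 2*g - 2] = -6*g^2 + 12*g + 2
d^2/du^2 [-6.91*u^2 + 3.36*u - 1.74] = -13.8200000000000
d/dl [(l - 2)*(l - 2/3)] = 2*l - 8/3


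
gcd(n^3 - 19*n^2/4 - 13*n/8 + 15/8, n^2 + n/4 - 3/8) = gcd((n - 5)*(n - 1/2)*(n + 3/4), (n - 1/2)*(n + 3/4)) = n^2 + n/4 - 3/8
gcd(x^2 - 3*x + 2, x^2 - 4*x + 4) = x - 2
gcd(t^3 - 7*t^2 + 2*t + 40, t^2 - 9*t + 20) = t^2 - 9*t + 20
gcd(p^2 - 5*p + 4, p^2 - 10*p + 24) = p - 4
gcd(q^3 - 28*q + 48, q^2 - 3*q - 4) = q - 4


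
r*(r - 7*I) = r^2 - 7*I*r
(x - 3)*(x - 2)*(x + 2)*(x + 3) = x^4 - 13*x^2 + 36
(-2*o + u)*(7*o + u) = -14*o^2 + 5*o*u + u^2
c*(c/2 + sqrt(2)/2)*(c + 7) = c^3/2 + sqrt(2)*c^2/2 + 7*c^2/2 + 7*sqrt(2)*c/2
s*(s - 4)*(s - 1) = s^3 - 5*s^2 + 4*s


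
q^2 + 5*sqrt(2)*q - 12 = (q - sqrt(2))*(q + 6*sqrt(2))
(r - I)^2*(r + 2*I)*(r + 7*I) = r^4 + 7*I*r^3 + 3*r^2 + 19*I*r + 14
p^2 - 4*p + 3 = (p - 3)*(p - 1)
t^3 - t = t*(t - 1)*(t + 1)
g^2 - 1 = (g - 1)*(g + 1)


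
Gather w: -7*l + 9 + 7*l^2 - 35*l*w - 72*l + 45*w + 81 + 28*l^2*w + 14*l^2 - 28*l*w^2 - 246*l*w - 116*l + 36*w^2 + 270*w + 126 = 21*l^2 - 195*l + w^2*(36 - 28*l) + w*(28*l^2 - 281*l + 315) + 216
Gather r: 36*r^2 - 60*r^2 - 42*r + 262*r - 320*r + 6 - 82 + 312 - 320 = -24*r^2 - 100*r - 84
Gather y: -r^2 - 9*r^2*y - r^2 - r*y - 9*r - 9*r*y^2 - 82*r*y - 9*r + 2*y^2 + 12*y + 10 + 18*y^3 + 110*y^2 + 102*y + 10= -2*r^2 - 18*r + 18*y^3 + y^2*(112 - 9*r) + y*(-9*r^2 - 83*r + 114) + 20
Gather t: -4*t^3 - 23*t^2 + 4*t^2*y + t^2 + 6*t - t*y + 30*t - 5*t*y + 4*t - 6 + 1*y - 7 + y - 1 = -4*t^3 + t^2*(4*y - 22) + t*(40 - 6*y) + 2*y - 14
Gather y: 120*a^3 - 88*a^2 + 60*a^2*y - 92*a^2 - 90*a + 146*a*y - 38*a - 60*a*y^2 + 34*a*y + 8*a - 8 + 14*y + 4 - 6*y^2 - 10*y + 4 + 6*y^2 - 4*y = 120*a^3 - 180*a^2 - 60*a*y^2 - 120*a + y*(60*a^2 + 180*a)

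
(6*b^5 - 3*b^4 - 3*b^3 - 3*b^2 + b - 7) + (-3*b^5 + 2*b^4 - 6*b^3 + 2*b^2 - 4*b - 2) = 3*b^5 - b^4 - 9*b^3 - b^2 - 3*b - 9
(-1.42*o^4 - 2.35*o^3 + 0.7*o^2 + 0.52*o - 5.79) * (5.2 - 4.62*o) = 6.5604*o^5 + 3.473*o^4 - 15.454*o^3 + 1.2376*o^2 + 29.4538*o - 30.108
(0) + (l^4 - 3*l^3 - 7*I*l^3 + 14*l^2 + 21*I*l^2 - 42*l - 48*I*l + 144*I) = l^4 - 3*l^3 - 7*I*l^3 + 14*l^2 + 21*I*l^2 - 42*l - 48*I*l + 144*I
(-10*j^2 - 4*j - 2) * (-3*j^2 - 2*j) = 30*j^4 + 32*j^3 + 14*j^2 + 4*j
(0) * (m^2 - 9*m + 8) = 0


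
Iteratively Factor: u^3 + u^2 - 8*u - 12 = (u + 2)*(u^2 - u - 6) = (u - 3)*(u + 2)*(u + 2)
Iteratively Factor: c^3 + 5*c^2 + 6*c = (c + 2)*(c^2 + 3*c) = (c + 2)*(c + 3)*(c)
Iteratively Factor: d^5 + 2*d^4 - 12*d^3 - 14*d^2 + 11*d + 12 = (d - 3)*(d^4 + 5*d^3 + 3*d^2 - 5*d - 4) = (d - 3)*(d + 1)*(d^3 + 4*d^2 - d - 4) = (d - 3)*(d - 1)*(d + 1)*(d^2 + 5*d + 4) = (d - 3)*(d - 1)*(d + 1)^2*(d + 4)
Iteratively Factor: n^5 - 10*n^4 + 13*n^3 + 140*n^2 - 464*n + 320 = (n - 4)*(n^4 - 6*n^3 - 11*n^2 + 96*n - 80) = (n - 4)*(n + 4)*(n^3 - 10*n^2 + 29*n - 20) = (n - 4)^2*(n + 4)*(n^2 - 6*n + 5) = (n - 4)^2*(n - 1)*(n + 4)*(n - 5)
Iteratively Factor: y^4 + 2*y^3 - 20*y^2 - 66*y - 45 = (y + 1)*(y^3 + y^2 - 21*y - 45) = (y + 1)*(y + 3)*(y^2 - 2*y - 15) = (y + 1)*(y + 3)^2*(y - 5)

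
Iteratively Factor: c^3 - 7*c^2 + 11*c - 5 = (c - 5)*(c^2 - 2*c + 1) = (c - 5)*(c - 1)*(c - 1)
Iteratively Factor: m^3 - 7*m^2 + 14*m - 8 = (m - 4)*(m^2 - 3*m + 2) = (m - 4)*(m - 1)*(m - 2)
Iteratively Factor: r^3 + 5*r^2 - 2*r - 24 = (r - 2)*(r^2 + 7*r + 12) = (r - 2)*(r + 4)*(r + 3)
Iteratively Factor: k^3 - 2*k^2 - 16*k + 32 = (k - 2)*(k^2 - 16) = (k - 2)*(k + 4)*(k - 4)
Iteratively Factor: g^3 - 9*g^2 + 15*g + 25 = (g - 5)*(g^2 - 4*g - 5) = (g - 5)*(g + 1)*(g - 5)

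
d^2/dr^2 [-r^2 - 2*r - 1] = -2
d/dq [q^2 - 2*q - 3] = 2*q - 2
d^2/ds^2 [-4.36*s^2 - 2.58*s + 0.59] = -8.72000000000000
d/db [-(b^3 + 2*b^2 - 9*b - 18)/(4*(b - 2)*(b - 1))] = (-b^4 + 6*b^3 - 9*b^2 - 44*b + 72)/(4*(b^4 - 6*b^3 + 13*b^2 - 12*b + 4))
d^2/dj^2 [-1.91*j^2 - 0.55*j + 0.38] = -3.82000000000000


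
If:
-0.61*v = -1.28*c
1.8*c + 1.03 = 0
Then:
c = -0.57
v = -1.20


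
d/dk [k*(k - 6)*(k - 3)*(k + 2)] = 4*k^3 - 21*k^2 + 36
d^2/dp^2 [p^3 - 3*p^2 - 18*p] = 6*p - 6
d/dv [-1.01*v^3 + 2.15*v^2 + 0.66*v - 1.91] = -3.03*v^2 + 4.3*v + 0.66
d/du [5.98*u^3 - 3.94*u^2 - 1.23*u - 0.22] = 17.94*u^2 - 7.88*u - 1.23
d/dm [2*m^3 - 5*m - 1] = 6*m^2 - 5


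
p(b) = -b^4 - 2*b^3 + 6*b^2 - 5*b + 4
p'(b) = -4*b^3 - 6*b^2 + 12*b - 5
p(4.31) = -411.29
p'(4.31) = -384.99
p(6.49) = -2096.55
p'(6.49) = -1273.28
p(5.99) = -1527.89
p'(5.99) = -1008.09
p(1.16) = 1.34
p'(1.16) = -5.40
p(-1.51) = 26.92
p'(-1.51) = -23.03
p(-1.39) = 24.18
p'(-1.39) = -22.53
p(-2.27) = 43.11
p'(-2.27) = -16.37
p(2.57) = -46.79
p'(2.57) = -81.69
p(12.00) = -23384.00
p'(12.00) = -7637.00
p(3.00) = -92.00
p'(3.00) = -131.00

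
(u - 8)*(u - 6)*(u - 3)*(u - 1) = u^4 - 18*u^3 + 107*u^2 - 234*u + 144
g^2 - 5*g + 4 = (g - 4)*(g - 1)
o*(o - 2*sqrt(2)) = o^2 - 2*sqrt(2)*o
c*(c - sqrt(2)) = c^2 - sqrt(2)*c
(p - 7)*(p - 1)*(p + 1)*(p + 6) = p^4 - p^3 - 43*p^2 + p + 42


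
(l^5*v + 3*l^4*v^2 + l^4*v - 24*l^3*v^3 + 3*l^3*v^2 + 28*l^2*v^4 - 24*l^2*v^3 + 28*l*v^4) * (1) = l^5*v + 3*l^4*v^2 + l^4*v - 24*l^3*v^3 + 3*l^3*v^2 + 28*l^2*v^4 - 24*l^2*v^3 + 28*l*v^4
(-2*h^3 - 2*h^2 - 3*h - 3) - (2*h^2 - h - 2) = -2*h^3 - 4*h^2 - 2*h - 1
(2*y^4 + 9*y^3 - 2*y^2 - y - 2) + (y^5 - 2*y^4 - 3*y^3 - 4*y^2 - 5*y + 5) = y^5 + 6*y^3 - 6*y^2 - 6*y + 3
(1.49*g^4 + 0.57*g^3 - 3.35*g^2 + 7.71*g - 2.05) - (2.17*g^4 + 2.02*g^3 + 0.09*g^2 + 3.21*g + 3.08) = -0.68*g^4 - 1.45*g^3 - 3.44*g^2 + 4.5*g - 5.13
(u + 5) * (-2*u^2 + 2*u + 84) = -2*u^3 - 8*u^2 + 94*u + 420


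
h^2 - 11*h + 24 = (h - 8)*(h - 3)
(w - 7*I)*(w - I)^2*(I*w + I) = I*w^4 + 9*w^3 + I*w^3 + 9*w^2 - 15*I*w^2 - 7*w - 15*I*w - 7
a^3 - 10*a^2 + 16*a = a*(a - 8)*(a - 2)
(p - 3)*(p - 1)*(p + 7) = p^3 + 3*p^2 - 25*p + 21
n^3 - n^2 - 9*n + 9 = (n - 3)*(n - 1)*(n + 3)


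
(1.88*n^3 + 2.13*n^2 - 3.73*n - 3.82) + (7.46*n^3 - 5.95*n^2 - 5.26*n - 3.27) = 9.34*n^3 - 3.82*n^2 - 8.99*n - 7.09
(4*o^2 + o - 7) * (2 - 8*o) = -32*o^3 + 58*o - 14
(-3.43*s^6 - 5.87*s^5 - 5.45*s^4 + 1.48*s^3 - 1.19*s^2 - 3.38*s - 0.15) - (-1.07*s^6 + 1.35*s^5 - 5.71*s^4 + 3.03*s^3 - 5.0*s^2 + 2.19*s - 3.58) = -2.36*s^6 - 7.22*s^5 + 0.26*s^4 - 1.55*s^3 + 3.81*s^2 - 5.57*s + 3.43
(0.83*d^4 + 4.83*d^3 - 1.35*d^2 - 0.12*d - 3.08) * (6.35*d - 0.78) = 5.2705*d^5 + 30.0231*d^4 - 12.3399*d^3 + 0.291*d^2 - 19.4644*d + 2.4024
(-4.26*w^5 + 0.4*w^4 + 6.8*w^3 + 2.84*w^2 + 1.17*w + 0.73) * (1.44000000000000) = -6.1344*w^5 + 0.576*w^4 + 9.792*w^3 + 4.0896*w^2 + 1.6848*w + 1.0512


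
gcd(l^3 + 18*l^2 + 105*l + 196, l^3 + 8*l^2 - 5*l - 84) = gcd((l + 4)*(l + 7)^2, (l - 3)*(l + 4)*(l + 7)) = l^2 + 11*l + 28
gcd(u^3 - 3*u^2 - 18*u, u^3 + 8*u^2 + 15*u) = u^2 + 3*u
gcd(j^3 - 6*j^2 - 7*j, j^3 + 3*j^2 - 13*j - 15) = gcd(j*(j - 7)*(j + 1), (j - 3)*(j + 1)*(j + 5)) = j + 1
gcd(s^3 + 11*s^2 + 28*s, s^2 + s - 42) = s + 7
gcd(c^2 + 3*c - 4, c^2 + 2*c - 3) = c - 1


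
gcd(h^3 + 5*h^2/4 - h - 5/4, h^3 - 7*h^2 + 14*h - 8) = h - 1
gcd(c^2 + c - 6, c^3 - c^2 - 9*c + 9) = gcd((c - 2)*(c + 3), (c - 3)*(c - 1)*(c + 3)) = c + 3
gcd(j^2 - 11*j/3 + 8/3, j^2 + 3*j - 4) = j - 1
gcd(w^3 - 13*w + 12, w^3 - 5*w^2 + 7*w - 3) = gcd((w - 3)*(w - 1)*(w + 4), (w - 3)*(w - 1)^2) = w^2 - 4*w + 3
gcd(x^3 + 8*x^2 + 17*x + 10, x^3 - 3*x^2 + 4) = x + 1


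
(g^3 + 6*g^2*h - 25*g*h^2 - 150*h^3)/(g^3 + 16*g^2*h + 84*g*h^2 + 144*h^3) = (g^2 - 25*h^2)/(g^2 + 10*g*h + 24*h^2)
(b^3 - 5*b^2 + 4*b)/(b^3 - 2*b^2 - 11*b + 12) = b/(b + 3)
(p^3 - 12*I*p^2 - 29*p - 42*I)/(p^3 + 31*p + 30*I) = (p - 7*I)/(p + 5*I)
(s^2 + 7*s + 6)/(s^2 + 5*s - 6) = (s + 1)/(s - 1)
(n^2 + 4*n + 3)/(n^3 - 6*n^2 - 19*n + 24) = (n + 1)/(n^2 - 9*n + 8)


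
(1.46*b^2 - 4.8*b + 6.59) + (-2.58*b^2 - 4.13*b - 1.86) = -1.12*b^2 - 8.93*b + 4.73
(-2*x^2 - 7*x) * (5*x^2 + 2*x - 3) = -10*x^4 - 39*x^3 - 8*x^2 + 21*x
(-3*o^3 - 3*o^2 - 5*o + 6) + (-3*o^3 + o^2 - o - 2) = -6*o^3 - 2*o^2 - 6*o + 4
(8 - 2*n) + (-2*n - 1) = 7 - 4*n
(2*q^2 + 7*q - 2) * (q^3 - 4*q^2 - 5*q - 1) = 2*q^5 - q^4 - 40*q^3 - 29*q^2 + 3*q + 2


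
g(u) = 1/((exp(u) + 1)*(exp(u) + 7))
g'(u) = -exp(u)/((exp(u) + 1)*(exp(u) + 7)^2) - exp(u)/((exp(u) + 1)^2*(exp(u) + 7))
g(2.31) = 0.01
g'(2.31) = -0.01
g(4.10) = 0.00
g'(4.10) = -0.00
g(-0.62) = 0.09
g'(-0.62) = -0.04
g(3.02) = 0.00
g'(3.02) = -0.00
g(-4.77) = 0.14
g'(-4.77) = -0.00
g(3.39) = 0.00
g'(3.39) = -0.00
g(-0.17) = 0.07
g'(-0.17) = -0.04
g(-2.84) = 0.13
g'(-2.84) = -0.01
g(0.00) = 0.06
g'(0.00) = -0.04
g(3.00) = 0.00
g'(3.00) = 0.00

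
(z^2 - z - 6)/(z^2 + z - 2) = (z - 3)/(z - 1)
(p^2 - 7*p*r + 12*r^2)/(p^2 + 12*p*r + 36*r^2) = (p^2 - 7*p*r + 12*r^2)/(p^2 + 12*p*r + 36*r^2)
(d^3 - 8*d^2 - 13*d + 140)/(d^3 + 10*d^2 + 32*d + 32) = (d^2 - 12*d + 35)/(d^2 + 6*d + 8)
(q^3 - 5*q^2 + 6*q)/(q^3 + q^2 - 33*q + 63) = q*(q - 2)/(q^2 + 4*q - 21)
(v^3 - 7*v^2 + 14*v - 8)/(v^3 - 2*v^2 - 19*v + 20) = (v^2 - 6*v + 8)/(v^2 - v - 20)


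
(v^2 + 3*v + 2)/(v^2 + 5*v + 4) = (v + 2)/(v + 4)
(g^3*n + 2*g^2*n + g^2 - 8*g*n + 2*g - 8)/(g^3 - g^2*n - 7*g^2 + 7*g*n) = (g^3*n + 2*g^2*n + g^2 - 8*g*n + 2*g - 8)/(g*(g^2 - g*n - 7*g + 7*n))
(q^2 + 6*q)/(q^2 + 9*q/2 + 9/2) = 2*q*(q + 6)/(2*q^2 + 9*q + 9)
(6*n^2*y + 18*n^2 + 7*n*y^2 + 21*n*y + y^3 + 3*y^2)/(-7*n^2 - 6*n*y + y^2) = (6*n*y + 18*n + y^2 + 3*y)/(-7*n + y)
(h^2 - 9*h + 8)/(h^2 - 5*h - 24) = (h - 1)/(h + 3)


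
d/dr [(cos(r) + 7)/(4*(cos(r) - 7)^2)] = (cos(r) + 21)*sin(r)/(4*(cos(r) - 7)^3)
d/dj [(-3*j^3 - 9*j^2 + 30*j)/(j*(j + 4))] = 3*(-j^2 - 8*j - 22)/(j^2 + 8*j + 16)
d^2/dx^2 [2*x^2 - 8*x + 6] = 4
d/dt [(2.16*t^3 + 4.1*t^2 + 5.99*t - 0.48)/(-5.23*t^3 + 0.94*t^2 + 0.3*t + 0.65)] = (23.4734*t^4 + 63.9514*t^3 - 7.7198*t^2 + 6.2324*t + 4.0375)/(27.3529*t^6 - 9.8324*t^5 - 2.2544*t^4 - 6.235*t^3 + 1.312*t^2 + 0.39*t + 0.4225)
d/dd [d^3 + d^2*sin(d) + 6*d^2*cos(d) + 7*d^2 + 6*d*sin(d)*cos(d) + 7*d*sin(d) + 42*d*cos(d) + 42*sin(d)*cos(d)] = -6*d^2*sin(d) + d^2*cos(d) + 3*d^2 - 40*d*sin(d) + 19*d*cos(d) + 6*d*cos(2*d) + 14*d + 7*sin(d) + 3*sin(2*d) + 42*cos(d) + 42*cos(2*d)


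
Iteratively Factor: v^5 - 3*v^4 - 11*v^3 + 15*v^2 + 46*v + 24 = (v + 2)*(v^4 - 5*v^3 - v^2 + 17*v + 12) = (v - 4)*(v + 2)*(v^3 - v^2 - 5*v - 3) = (v - 4)*(v + 1)*(v + 2)*(v^2 - 2*v - 3) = (v - 4)*(v + 1)^2*(v + 2)*(v - 3)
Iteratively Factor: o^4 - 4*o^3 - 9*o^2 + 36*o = (o - 3)*(o^3 - o^2 - 12*o) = (o - 4)*(o - 3)*(o^2 + 3*o) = o*(o - 4)*(o - 3)*(o + 3)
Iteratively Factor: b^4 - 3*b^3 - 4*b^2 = (b + 1)*(b^3 - 4*b^2) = b*(b + 1)*(b^2 - 4*b) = b*(b - 4)*(b + 1)*(b)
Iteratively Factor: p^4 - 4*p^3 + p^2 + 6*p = (p)*(p^3 - 4*p^2 + p + 6) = p*(p - 2)*(p^2 - 2*p - 3) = p*(p - 3)*(p - 2)*(p + 1)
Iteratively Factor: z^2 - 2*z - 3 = (z + 1)*(z - 3)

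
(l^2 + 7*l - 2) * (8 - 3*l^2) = -3*l^4 - 21*l^3 + 14*l^2 + 56*l - 16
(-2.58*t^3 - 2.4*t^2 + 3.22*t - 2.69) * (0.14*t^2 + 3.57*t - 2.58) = -0.3612*t^5 - 9.5466*t^4 - 1.4608*t^3 + 17.3108*t^2 - 17.9109*t + 6.9402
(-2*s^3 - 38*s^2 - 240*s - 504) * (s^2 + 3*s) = -2*s^5 - 44*s^4 - 354*s^3 - 1224*s^2 - 1512*s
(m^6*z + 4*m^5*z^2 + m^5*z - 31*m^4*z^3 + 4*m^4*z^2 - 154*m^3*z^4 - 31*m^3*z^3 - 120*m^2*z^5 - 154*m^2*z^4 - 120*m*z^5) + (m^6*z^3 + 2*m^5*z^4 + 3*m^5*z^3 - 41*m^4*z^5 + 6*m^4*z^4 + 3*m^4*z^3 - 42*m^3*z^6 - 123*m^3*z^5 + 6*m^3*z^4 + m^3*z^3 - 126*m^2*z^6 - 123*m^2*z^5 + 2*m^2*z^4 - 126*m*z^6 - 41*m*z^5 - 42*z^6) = m^6*z^3 + m^6*z + 2*m^5*z^4 + 3*m^5*z^3 + 4*m^5*z^2 + m^5*z - 41*m^4*z^5 + 6*m^4*z^4 - 28*m^4*z^3 + 4*m^4*z^2 - 42*m^3*z^6 - 123*m^3*z^5 - 148*m^3*z^4 - 30*m^3*z^3 - 126*m^2*z^6 - 243*m^2*z^5 - 152*m^2*z^4 - 126*m*z^6 - 161*m*z^5 - 42*z^6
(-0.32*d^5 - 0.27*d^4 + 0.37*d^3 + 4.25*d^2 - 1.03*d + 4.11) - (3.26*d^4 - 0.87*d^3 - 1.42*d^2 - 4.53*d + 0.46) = -0.32*d^5 - 3.53*d^4 + 1.24*d^3 + 5.67*d^2 + 3.5*d + 3.65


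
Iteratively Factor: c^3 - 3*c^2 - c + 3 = (c - 1)*(c^2 - 2*c - 3) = (c - 1)*(c + 1)*(c - 3)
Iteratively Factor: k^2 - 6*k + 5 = (k - 1)*(k - 5)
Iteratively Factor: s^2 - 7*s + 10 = (s - 2)*(s - 5)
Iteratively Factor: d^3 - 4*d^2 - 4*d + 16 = (d - 2)*(d^2 - 2*d - 8) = (d - 2)*(d + 2)*(d - 4)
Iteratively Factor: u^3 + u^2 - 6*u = (u)*(u^2 + u - 6) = u*(u - 2)*(u + 3)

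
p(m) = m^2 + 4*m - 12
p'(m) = 2*m + 4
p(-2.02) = -16.00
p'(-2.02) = -0.04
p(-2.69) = -15.52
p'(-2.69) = -1.38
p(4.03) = 20.36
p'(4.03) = 12.06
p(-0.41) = -13.47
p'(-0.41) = 3.18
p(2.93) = 8.30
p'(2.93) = 9.86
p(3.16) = 10.63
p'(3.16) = 10.32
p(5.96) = 47.36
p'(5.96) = 15.92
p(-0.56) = -13.93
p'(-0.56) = 2.88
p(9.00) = 105.00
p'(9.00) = 22.00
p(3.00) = 9.00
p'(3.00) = 10.00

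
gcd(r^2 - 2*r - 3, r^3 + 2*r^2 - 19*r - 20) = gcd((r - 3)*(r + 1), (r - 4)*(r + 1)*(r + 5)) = r + 1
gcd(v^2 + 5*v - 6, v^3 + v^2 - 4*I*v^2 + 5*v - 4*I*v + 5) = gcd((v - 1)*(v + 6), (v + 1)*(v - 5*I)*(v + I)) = 1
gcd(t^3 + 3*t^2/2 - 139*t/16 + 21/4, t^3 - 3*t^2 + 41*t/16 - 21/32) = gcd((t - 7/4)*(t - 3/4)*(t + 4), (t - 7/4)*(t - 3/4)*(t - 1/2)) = t^2 - 5*t/2 + 21/16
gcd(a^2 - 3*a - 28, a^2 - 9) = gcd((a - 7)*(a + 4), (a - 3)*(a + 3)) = 1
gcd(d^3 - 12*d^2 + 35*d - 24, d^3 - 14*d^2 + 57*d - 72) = d^2 - 11*d + 24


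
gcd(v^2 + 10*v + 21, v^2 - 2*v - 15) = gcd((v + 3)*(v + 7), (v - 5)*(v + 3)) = v + 3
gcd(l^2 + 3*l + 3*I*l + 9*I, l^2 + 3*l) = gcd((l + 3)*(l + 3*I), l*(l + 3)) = l + 3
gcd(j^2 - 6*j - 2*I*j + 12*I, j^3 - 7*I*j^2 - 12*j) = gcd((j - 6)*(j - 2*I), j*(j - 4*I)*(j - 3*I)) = 1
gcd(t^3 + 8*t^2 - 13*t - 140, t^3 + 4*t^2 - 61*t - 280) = t^2 + 12*t + 35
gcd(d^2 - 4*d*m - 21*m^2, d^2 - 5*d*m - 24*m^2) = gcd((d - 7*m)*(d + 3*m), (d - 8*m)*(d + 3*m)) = d + 3*m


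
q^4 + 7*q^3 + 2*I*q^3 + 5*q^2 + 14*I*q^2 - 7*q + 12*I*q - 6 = (q + 6)*(q + I)*(-I*q + 1)*(I*q + I)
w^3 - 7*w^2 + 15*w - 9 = (w - 3)^2*(w - 1)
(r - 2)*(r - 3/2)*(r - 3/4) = r^3 - 17*r^2/4 + 45*r/8 - 9/4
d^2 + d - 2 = (d - 1)*(d + 2)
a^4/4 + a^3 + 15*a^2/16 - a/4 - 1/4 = (a/4 + 1/2)*(a - 1/2)*(a + 1/2)*(a + 2)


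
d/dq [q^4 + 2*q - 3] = 4*q^3 + 2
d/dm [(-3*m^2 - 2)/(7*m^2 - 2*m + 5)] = 2*(3*m^2 - m - 2)/(49*m^4 - 28*m^3 + 74*m^2 - 20*m + 25)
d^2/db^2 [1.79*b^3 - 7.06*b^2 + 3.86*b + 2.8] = 10.74*b - 14.12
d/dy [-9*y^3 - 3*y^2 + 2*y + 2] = -27*y^2 - 6*y + 2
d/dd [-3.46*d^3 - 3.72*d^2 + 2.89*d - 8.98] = -10.38*d^2 - 7.44*d + 2.89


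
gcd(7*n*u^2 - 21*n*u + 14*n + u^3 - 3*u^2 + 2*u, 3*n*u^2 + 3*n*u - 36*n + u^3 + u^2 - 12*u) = 1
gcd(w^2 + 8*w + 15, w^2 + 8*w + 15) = w^2 + 8*w + 15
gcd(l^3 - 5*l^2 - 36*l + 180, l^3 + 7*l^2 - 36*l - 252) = l^2 - 36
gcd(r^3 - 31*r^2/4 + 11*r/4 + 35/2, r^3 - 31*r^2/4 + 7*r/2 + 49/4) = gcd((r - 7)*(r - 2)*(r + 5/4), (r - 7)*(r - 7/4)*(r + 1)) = r - 7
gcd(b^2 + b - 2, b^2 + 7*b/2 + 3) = b + 2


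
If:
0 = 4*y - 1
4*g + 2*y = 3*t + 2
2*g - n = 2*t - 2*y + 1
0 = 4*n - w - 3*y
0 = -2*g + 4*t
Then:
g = 3/5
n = 1/10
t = 3/10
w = -7/20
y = 1/4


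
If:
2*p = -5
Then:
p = -5/2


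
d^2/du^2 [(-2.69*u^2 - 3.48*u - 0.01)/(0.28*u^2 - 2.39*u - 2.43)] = (2.22044604925031e-16*u^4 - 4.14596*u^3 - 10.98636*u^2 - 14.1666*u + 8.52537999999999)/(0.021952*u^6 - 0.562128*u^5 + 4.226628*u^4 - 3.894983*u^3 - 36.681093*u^2 - 42.338133*u - 14.348907)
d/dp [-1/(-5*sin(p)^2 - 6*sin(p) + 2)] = -2*(5*sin(p) + 3)*cos(p)/(5*sin(p)^2 + 6*sin(p) - 2)^2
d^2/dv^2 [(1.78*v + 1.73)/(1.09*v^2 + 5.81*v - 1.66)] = ((1.78*v + 1.73)*(2.18*v + 5.81)*(4.36*v + 11.62) - (11.6412*v + 24.455)*(1.09*v^2 + 5.81*v - 1.66))/(1.09*v^2 + 5.81*v - 1.66)^3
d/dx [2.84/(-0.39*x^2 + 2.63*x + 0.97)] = (2.2152*x - 7.4692)/(-0.39*x^2 + 2.63*x + 0.97)^2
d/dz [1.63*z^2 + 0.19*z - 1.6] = 3.26*z + 0.19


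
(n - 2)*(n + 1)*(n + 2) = n^3 + n^2 - 4*n - 4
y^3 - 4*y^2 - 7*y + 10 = (y - 5)*(y - 1)*(y + 2)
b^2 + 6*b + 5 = (b + 1)*(b + 5)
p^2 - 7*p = p*(p - 7)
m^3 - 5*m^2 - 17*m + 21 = (m - 7)*(m - 1)*(m + 3)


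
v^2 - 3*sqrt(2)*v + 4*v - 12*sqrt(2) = (v + 4)*(v - 3*sqrt(2))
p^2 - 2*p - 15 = (p - 5)*(p + 3)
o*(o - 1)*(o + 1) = o^3 - o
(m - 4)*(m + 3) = m^2 - m - 12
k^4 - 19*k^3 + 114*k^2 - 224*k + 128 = (k - 8)^2*(k - 2)*(k - 1)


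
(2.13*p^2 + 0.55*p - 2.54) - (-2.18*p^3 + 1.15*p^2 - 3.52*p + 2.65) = 2.18*p^3 + 0.98*p^2 + 4.07*p - 5.19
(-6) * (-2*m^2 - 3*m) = 12*m^2 + 18*m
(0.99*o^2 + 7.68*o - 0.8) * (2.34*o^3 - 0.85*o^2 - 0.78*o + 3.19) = 2.3166*o^5 + 17.1297*o^4 - 9.1722*o^3 - 2.1523*o^2 + 25.1232*o - 2.552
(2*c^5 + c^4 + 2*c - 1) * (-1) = -2*c^5 - c^4 - 2*c + 1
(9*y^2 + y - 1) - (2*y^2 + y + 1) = 7*y^2 - 2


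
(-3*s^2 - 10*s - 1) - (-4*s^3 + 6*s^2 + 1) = 4*s^3 - 9*s^2 - 10*s - 2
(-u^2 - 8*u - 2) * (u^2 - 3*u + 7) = -u^4 - 5*u^3 + 15*u^2 - 50*u - 14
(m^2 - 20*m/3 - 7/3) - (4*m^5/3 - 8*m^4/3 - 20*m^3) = -4*m^5/3 + 8*m^4/3 + 20*m^3 + m^2 - 20*m/3 - 7/3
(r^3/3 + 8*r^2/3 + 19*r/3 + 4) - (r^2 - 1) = r^3/3 + 5*r^2/3 + 19*r/3 + 5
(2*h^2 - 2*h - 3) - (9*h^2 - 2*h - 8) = 5 - 7*h^2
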